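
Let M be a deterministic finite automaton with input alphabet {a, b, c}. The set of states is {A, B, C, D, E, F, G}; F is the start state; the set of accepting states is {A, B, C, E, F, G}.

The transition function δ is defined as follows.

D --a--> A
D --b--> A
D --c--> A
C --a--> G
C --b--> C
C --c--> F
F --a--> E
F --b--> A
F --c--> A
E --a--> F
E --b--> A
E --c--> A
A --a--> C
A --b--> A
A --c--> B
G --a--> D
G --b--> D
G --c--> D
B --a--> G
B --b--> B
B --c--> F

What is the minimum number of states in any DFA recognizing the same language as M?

All states are reachable from the start state.
P0 = {A,B,C,E,F,G} | {D}.
Split {A,B,C,E,F,G} by δ(·,a) → {A,B,C,E,F} and {G}.
Refine {A,B,C,E,F} on symbol a: members go to different blocks, giving {A,E,F} and {B,C}.
Split {A,E,F} by δ(·,a) → {E,F} and {A}.
No further refinement is possible. Final partition (5 blocks): {E,F} | {D} | {G} | {B,C} | {A}.

5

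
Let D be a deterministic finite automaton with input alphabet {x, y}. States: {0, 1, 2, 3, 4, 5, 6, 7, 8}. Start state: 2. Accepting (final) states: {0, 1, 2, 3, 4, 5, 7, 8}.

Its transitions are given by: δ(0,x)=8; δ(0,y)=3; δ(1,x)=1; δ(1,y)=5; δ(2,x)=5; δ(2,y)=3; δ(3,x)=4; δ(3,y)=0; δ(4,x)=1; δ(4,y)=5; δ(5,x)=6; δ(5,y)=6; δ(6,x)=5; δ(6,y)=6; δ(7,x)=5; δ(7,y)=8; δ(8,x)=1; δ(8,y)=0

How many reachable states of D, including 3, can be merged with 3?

2

First remove the unreachable states {7}; 8 states remain.
Start with accepting vs non-accepting: {0,1,2,3,4,5,8} | {6}.
On input x, block {0,1,2,3,4,5,8} splits into {0,1,2,3,4,8} and {5}.
On input x, block {0,1,2,3,4,8} splits into {0,1,3,4,8} and {2}.
Refine {0,1,3,4,8} on symbol y: members go to different blocks, giving {0,3,8} and {1,4}.
Refine {0,3,8} on symbol x: members go to different blocks, giving {3,8} and {0}.
No further refinement is possible. Final partition (6 blocks): {3,8} | {6} | {5} | {2} | {1,4} | {0}.
State 3 belongs to the block {3,8}, which has 2 states.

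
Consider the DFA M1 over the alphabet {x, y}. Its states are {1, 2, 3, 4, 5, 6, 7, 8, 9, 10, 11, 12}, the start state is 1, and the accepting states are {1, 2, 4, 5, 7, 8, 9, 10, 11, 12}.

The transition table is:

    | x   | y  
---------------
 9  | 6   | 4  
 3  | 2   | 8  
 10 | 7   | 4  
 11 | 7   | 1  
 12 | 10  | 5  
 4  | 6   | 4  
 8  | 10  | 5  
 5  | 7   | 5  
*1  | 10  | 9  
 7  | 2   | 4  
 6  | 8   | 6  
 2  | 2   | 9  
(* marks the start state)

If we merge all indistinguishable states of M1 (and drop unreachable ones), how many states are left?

4

Reachable states from the start: {1,2,4,5,6,7,8,9,10}. Unreachable: {3,11,12} — drop them.
Initial partition by acceptance: {1,2,4,5,7,8,9,10} | {6}.
Refine {1,2,4,5,7,8,9,10} on symbol x: members go to different blocks, giving {1,2,5,7,8,10} and {4,9}.
Split {1,2,5,7,8,10} by δ(·,y) → {1,2,7,10} and {5,8}.
Stable partition: {1,2,7,10} | {6} | {4,9} | {5,8} — 4 equivalence classes.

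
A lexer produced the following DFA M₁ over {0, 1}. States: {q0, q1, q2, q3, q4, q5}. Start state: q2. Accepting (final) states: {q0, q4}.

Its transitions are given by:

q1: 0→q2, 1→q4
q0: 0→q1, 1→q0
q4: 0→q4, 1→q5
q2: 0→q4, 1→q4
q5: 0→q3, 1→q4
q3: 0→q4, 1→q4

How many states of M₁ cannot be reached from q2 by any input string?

No path from q2 leads to q0, q1; the other 4 states are all reachable.

2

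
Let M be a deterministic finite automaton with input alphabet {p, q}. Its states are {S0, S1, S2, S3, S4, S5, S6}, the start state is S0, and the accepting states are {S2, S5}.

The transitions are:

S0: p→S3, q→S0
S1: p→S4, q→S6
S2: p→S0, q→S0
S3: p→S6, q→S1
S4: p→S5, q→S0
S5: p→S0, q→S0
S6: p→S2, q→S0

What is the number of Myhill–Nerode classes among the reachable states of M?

5

All states are reachable from the start state.
Initial partition by acceptance: {S2,S5} | {S0,S1,S3,S4,S6}.
Split {S0,S1,S3,S4,S6} by δ(·,p) → {S0,S1,S3} and {S4,S6}.
Refine {S0,S1,S3} on symbol p: members go to different blocks, giving {S1,S3} and {S0}.
Refine {S1,S3} on symbol q: members go to different blocks, giving {S1} and {S3}.
The partition is now stable with 5 blocks: {S2,S5} | {S1} | {S4,S6} | {S0} | {S3}.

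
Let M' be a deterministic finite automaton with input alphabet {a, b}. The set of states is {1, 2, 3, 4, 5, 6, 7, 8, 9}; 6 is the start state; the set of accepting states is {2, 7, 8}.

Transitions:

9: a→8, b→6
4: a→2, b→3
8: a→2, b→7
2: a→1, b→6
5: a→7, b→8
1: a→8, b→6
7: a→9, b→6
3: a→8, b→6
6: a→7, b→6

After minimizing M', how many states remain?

4

Reachable states from the start: {1,2,6,7,8,9}. Unreachable: {3,4,5} — drop them.
P0 = {2,7,8} | {1,6,9}.
On input a, block {2,7,8} splits into {2,7} and {8}.
On input a, block {1,6,9} splits into {1,9} and {6}.
Stable partition: {2,7} | {1,9} | {8} | {6} — 4 equivalence classes.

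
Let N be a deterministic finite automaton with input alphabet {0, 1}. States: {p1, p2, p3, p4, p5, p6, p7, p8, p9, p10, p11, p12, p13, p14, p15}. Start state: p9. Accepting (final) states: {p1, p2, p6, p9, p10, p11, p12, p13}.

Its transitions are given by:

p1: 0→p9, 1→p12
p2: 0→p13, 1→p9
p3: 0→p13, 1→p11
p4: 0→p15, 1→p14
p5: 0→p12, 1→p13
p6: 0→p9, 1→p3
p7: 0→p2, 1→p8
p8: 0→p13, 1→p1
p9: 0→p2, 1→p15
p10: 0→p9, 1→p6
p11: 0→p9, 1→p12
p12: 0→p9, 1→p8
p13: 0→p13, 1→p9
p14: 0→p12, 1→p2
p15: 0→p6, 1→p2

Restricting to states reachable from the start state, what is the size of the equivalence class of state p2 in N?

2

First remove the unreachable states {p4,p5,p7,p10,p14}; 10 states remain.
Start with accepting vs non-accepting: {p1,p2,p6,p9,p11,p12,p13} | {p3,p8,p15}.
Refine {p1,p2,p6,p9,p11,p12,p13} on symbol 1: members go to different blocks, giving {p1,p2,p11,p13} and {p6,p9,p12}.
Split {p1,p2,p11,p13} by δ(·,0) → {p1,p11} and {p2,p13}.
On input 0, block {p3,p8,p15} splits into {p3,p8} and {p15}.
Split {p6,p9,p12} by δ(·,0) → {p6,p12} and {p9}.
The partition is now stable with 6 blocks: {p1,p11} | {p3,p8} | {p6,p12} | {p2,p13} | {p15} | {p9}.
The equivalence class containing p2 is {p2,p13}, of size 2.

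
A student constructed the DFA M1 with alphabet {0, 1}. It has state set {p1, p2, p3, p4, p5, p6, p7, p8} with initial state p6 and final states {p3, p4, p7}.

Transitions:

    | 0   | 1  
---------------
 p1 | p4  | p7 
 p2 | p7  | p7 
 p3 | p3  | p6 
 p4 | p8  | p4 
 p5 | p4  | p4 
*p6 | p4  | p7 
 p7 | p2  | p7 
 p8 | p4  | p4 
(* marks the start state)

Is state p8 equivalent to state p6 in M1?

Yes

First remove the unreachable states {p1,p3,p5}; 5 states remain.
Initial partition by acceptance: {p4,p7} | {p2,p6,p8}.
No further refinement is possible. Final partition (2 blocks): {p4,p7} | {p2,p6,p8}.
p8 and p6 lie in the same block of the stable partition, so they are equivalent — no string distinguishes them.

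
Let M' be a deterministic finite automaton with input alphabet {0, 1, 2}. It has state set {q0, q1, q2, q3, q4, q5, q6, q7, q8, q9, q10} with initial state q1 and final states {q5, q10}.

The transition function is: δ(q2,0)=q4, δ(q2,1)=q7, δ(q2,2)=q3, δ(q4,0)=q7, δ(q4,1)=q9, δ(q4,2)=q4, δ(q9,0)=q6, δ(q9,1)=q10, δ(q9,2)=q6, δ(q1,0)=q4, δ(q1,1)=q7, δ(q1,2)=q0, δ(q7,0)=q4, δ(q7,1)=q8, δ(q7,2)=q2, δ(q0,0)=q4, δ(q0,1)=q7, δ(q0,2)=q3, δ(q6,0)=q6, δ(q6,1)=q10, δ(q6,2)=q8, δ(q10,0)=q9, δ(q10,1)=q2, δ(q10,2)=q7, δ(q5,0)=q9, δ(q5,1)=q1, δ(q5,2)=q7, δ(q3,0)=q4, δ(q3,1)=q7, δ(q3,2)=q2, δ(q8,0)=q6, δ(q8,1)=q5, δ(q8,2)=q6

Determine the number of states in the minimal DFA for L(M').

5

Every state is reachable, so we keep all 11.
Start with accepting vs non-accepting: {q5,q10} | {q0,q1,q2,q3,q4,q6,q7,q8,q9}.
Split {q0,q1,q2,q3,q4,q6,q7,q8,q9} by δ(·,1) → {q0,q1,q2,q3,q4,q7} and {q6,q8,q9}.
Refine {q0,q1,q2,q3,q4,q7} on symbol 1: members go to different blocks, giving {q0,q1,q2,q3} and {q4,q7}.
Refine {q4,q7} on symbol 2: members go to different blocks, giving {q4} and {q7}.
The partition is now stable with 5 blocks: {q5,q10} | {q0,q1,q2,q3} | {q6,q8,q9} | {q4} | {q7}.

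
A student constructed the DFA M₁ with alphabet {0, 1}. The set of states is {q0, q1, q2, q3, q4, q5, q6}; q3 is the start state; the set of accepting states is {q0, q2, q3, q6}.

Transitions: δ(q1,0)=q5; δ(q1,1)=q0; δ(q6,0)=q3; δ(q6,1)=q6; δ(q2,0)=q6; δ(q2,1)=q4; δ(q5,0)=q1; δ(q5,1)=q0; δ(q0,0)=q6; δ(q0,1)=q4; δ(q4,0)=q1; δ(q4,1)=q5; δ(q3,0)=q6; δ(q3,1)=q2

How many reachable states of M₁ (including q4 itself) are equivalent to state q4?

1

Start with accepting vs non-accepting: {q0,q2,q3,q6} | {q1,q4,q5}.
Refine {q0,q2,q3,q6} on symbol 1: members go to different blocks, giving {q0,q2} and {q3,q6}.
On input 1, block {q1,q4,q5} splits into {q1,q5} and {q4}.
Split {q3,q6} by δ(·,1) → {q3} and {q6}.
No further refinement is possible. Final partition (5 blocks): {q0,q2} | {q1,q5} | {q3} | {q4} | {q6}.
State q4 belongs to the block {q4}, which has 1 states.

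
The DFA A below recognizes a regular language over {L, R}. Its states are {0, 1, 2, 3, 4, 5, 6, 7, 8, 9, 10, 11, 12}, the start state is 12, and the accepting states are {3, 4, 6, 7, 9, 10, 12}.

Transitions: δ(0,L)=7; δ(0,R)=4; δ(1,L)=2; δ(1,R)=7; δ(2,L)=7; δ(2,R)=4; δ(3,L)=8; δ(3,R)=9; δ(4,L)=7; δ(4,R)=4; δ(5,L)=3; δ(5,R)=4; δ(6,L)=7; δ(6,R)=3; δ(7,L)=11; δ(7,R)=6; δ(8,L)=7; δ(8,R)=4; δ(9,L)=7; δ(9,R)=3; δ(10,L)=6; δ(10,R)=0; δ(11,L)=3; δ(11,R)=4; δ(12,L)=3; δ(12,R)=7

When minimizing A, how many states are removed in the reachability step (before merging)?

5

No path from 12 leads to 0, 1, 2, 5, 10; the other 8 states are all reachable.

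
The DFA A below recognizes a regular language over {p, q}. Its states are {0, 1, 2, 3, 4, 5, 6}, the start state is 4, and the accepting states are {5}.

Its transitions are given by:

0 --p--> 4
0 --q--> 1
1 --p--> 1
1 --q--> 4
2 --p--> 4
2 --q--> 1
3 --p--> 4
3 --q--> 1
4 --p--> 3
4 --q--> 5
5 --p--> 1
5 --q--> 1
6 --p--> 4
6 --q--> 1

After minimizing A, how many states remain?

4

First remove the unreachable states {0,2,6}; 4 states remain.
P0 = {5} | {1,3,4}.
Refine {1,3,4} on symbol q: members go to different blocks, giving {1,3} and {4}.
On input p, block {1,3} splits into {1} and {3}.
Stable partition: {5} | {1} | {4} | {3} — 4 equivalence classes.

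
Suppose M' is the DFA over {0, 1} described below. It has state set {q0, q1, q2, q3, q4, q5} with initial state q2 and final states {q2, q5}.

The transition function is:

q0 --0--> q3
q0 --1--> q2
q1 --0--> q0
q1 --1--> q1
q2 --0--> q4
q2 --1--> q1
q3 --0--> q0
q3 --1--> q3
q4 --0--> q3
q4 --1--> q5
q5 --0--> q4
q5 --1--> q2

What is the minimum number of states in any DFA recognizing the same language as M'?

5

All states are reachable from the start state.
Initial partition by acceptance: {q2,q5} | {q0,q1,q3,q4}.
Split {q2,q5} by δ(·,1) → {q2} and {q5}.
On input 1, block {q0,q1,q3,q4} splits into {q1,q3} and {q0} and {q4}.
No further refinement is possible. Final partition (5 blocks): {q2} | {q1,q3} | {q5} | {q0} | {q4}.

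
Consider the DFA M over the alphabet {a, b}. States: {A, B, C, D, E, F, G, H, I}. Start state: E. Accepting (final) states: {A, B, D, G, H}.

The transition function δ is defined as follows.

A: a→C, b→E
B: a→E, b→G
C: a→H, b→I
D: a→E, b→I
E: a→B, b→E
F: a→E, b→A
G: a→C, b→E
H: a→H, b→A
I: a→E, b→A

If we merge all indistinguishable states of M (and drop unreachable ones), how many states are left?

6

Reachable states from the start: {A,B,C,E,G,H,I}. Unreachable: {D,F} — drop them.
P0 = {A,B,G,H} | {C,E,I}.
Refine {A,B,G,H} on symbol a: members go to different blocks, giving {A,B,G} and {H}.
Split {A,B,G} by δ(·,b) → {A,G} and {B}.
Split {C,E,I} by δ(·,a) → {C} and {E} and {I}.
The partition is now stable with 6 blocks: {A,G} | {C} | {H} | {B} | {E} | {I}.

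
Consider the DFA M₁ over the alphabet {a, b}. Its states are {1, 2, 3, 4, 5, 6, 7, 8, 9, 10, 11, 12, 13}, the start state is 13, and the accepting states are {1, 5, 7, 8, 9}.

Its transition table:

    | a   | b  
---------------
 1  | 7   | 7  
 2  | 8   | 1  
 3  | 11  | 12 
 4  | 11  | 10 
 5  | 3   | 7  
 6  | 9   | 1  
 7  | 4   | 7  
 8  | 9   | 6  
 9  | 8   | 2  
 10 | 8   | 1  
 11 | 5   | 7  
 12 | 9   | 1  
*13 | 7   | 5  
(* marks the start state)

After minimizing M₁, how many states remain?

6

Every state is reachable, so we keep all 13.
Start with accepting vs non-accepting: {1,5,7,8,9} | {2,3,4,6,10,11,12,13}.
Split {1,5,7,8,9} by δ(·,a) → {1,8,9} and {5,7}.
Split {1,8,9} by δ(·,a) → {8,9} and {1}.
Refine {2,3,4,6,10,11,12,13} on symbol a: members go to different blocks, giving {2,6,10,12} and {3,4} and {11,13}.
The partition is now stable with 6 blocks: {8,9} | {2,6,10,12} | {5,7} | {1} | {3,4} | {11,13}.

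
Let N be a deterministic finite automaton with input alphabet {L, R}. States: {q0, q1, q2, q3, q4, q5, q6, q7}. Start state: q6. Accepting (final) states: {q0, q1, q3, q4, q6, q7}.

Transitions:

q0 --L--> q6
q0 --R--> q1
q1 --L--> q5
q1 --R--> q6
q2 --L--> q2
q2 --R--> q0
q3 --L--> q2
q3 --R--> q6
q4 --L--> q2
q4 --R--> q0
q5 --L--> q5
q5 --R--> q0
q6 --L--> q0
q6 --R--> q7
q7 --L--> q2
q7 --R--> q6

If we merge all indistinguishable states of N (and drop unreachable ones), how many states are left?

3

First remove the unreachable states {q3,q4}; 6 states remain.
Start with accepting vs non-accepting: {q0,q1,q6,q7} | {q2,q5}.
Refine {q0,q1,q6,q7} on symbol L: members go to different blocks, giving {q0,q6} and {q1,q7}.
Stable partition: {q0,q6} | {q2,q5} | {q1,q7} — 3 equivalence classes.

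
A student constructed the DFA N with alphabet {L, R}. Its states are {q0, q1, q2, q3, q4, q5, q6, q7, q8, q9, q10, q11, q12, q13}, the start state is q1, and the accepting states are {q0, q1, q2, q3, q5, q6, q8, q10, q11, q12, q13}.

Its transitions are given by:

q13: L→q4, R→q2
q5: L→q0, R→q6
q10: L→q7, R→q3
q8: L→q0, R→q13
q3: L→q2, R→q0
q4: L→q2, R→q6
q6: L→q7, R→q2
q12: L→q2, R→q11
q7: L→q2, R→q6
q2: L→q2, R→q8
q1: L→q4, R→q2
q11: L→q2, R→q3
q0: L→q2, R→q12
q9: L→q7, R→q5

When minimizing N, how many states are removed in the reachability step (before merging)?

3

Starting at q1 and following transitions, the reachable set is {q0, q1, q2, q3, q4, q6, q7, q8, q11, q12, q13}. That leaves q5, q9, q10 unreachable — 3 in total.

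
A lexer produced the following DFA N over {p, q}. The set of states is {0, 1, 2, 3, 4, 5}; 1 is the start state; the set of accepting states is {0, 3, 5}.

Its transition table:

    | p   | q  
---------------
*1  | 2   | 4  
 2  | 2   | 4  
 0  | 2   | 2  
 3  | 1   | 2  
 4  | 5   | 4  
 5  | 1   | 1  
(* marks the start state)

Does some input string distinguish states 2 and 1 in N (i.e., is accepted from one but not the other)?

No

States {0,3} cannot be reached from the start state, so discard them.
Start with accepting vs non-accepting: {5} | {1,2,4}.
On input p, block {1,2,4} splits into {1,2} and {4}.
The partition is now stable with 3 blocks: {5} | {1,2} | {4}.
2 and 1 lie in the same block of the stable partition, so they are equivalent — no string distinguishes them.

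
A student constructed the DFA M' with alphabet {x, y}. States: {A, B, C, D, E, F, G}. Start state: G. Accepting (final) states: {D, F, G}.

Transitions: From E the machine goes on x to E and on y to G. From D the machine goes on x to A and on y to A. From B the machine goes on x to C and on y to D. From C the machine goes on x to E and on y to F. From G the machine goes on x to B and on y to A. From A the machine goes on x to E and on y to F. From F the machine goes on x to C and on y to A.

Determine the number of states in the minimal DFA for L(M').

2

All states are reachable from the start state.
Start with accepting vs non-accepting: {D,F,G} | {A,B,C,E}.
The partition is now stable with 2 blocks: {D,F,G} | {A,B,C,E}.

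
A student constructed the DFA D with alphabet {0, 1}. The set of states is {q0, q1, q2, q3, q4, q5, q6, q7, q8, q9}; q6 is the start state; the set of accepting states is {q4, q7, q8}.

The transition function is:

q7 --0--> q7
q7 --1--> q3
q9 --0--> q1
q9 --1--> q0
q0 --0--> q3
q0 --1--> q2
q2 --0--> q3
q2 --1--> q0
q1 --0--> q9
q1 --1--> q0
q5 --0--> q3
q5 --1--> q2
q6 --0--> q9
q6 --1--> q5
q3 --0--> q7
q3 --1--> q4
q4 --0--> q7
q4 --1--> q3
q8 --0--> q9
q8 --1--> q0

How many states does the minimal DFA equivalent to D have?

4

States {q8} cannot be reached from the start state, so discard them.
Initial partition by acceptance: {q4,q7} | {q0,q1,q2,q3,q5,q6,q9}.
Split {q0,q1,q2,q3,q5,q6,q9} by δ(·,0) → {q0,q1,q2,q5,q6,q9} and {q3}.
On input 0, block {q0,q1,q2,q5,q6,q9} splits into {q0,q2,q5} and {q1,q6,q9}.
Stable partition: {q4,q7} | {q0,q2,q5} | {q3} | {q1,q6,q9} — 4 equivalence classes.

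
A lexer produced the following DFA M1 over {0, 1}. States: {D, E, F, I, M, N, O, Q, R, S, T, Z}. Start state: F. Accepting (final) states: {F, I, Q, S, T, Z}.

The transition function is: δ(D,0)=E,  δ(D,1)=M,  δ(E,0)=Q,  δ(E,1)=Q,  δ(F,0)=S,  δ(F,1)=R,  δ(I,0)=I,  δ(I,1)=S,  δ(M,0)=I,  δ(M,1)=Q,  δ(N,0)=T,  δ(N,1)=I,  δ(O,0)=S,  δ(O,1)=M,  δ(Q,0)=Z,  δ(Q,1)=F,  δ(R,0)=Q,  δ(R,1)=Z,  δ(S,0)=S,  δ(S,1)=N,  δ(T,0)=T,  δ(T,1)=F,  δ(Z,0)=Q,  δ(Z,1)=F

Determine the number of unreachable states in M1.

4

BFS from F reaches {F, I, N, Q, R, S, T, Z}; the 4 state(s) D, E, M, O are never visited.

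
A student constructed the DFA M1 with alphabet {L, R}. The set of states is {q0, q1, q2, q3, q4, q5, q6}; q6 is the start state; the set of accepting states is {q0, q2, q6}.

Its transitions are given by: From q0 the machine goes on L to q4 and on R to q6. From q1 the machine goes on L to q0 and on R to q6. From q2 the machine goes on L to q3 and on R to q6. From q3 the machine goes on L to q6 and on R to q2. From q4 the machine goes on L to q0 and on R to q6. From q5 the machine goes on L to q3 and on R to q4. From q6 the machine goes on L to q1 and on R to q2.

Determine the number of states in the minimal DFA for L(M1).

2

First remove the unreachable states {q5}; 6 states remain.
Start with accepting vs non-accepting: {q0,q2,q6} | {q1,q3,q4}.
The partition is now stable with 2 blocks: {q0,q2,q6} | {q1,q3,q4}.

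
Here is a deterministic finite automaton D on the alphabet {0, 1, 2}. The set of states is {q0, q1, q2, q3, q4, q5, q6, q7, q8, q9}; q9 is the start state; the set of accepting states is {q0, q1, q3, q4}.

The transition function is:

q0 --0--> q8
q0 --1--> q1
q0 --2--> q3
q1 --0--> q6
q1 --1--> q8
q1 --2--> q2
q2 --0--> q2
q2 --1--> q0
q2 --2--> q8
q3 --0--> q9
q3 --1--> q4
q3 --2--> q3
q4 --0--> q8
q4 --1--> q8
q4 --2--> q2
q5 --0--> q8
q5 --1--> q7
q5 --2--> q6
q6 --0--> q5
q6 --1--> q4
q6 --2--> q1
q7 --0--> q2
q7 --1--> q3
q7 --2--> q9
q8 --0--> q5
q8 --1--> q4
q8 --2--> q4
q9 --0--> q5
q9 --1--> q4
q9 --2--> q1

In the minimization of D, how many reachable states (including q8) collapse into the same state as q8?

All states are reachable from the start state.
Initial partition by acceptance: {q0,q1,q3,q4} | {q2,q5,q6,q7,q8,q9}.
Refine {q0,q1,q3,q4} on symbol 1: members go to different blocks, giving {q0,q3} and {q1,q4}.
Refine {q2,q5,q6,q7,q8,q9} on symbol 1: members go to different blocks, giving {q6,q8,q9} and {q2,q7} and {q5}.
No further refinement is possible. Final partition (5 blocks): {q0,q3} | {q6,q8,q9} | {q1,q4} | {q2,q7} | {q5}.
The equivalence class containing q8 is {q6,q8,q9}, of size 3.

3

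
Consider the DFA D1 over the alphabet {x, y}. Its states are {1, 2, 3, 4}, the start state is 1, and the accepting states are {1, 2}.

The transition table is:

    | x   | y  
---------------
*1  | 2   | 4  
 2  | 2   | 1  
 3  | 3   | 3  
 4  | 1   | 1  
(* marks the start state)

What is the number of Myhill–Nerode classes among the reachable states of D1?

Reachable states from the start: {1,2,4}. Unreachable: {3} — drop them.
Start with accepting vs non-accepting: {1,2} | {4}.
Split {1,2} by δ(·,y) → {1} and {2}.
The partition is now stable with 3 blocks: {1} | {4} | {2}.

3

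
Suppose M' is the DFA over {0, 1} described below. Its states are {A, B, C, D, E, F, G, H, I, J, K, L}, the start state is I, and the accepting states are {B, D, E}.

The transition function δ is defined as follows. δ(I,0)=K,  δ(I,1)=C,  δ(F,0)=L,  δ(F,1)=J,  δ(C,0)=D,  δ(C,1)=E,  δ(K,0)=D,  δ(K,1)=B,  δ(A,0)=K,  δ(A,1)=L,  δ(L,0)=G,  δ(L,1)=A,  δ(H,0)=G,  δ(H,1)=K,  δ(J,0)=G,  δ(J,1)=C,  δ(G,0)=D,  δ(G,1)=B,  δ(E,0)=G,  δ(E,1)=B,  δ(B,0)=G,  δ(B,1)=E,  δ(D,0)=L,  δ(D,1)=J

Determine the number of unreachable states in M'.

Starting at I and following transitions, the reachable set is {A, B, C, D, E, G, I, J, K, L}. That leaves F, H unreachable — 2 in total.

2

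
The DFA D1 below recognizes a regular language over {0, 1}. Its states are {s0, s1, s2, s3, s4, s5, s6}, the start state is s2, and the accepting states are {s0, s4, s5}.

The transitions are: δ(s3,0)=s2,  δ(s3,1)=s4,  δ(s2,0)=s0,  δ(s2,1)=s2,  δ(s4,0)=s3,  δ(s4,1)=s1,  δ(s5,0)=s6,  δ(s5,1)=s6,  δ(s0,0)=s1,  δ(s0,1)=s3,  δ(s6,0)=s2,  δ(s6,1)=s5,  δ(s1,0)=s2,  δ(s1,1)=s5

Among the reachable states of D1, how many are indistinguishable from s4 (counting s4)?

Initial partition by acceptance: {s0,s4,s5} | {s1,s2,s3,s6}.
On input 0, block {s1,s2,s3,s6} splits into {s1,s3,s6} and {s2}.
Stable partition: {s0,s4,s5} | {s1,s3,s6} | {s2} — 3 equivalence classes.
State s4 belongs to the block {s0,s4,s5}, which has 3 states.

3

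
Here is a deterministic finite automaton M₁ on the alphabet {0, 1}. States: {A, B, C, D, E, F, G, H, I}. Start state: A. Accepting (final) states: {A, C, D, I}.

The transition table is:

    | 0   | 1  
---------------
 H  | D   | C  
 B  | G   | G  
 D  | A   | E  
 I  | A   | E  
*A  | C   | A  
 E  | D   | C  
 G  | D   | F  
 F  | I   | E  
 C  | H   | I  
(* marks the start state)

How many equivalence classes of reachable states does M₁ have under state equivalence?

States {B,F,G} cannot be reached from the start state, so discard them.
Initial partition by acceptance: {A,C,D,I} | {E,H}.
On input 0, block {A,C,D,I} splits into {A,D,I} and {C}.
Refine {A,D,I} on symbol 0: members go to different blocks, giving {D,I} and {A}.
Stable partition: {D,I} | {E,H} | {C} | {A} — 4 equivalence classes.

4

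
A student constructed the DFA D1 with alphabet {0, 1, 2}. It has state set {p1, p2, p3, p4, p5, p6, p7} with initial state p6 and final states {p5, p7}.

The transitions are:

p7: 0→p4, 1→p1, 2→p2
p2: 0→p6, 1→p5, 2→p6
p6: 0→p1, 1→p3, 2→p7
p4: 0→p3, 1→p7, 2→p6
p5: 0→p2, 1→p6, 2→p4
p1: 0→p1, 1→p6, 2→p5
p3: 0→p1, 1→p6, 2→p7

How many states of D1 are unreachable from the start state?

0

A breadth-first search from the start state visits every state.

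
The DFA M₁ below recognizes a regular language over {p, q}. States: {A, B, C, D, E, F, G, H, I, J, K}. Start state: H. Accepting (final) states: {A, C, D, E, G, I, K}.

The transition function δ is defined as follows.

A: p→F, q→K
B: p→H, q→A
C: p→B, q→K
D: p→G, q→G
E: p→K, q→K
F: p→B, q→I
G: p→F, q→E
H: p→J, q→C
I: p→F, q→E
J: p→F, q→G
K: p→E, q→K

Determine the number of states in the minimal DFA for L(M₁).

First remove the unreachable states {D}; 10 states remain.
Start with accepting vs non-accepting: {A,C,E,G,I,K} | {B,F,H,J}.
Split {A,C,E,G,I,K} by δ(·,p) → {A,C,G,I} and {E,K}.
Stable partition: {A,C,G,I} | {B,F,H,J} | {E,K} — 3 equivalence classes.

3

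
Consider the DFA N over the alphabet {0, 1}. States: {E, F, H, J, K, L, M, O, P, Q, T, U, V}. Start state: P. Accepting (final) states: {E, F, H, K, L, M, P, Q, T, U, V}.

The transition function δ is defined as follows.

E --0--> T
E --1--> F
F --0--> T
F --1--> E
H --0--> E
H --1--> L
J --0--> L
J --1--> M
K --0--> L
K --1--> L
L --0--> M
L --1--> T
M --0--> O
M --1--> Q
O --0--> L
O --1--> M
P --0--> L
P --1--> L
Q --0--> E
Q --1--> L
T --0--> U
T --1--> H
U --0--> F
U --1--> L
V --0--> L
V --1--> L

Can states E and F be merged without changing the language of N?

Yes

States {J,K,V} cannot be reached from the start state, so discard them.
P0 = {E,F,H,L,M,P,Q,T,U} | {O}.
On input 0, block {E,F,H,L,M,P,Q,T,U} splits into {E,F,H,L,P,Q,T,U} and {M}.
Refine {E,F,H,L,P,Q,T,U} on symbol 0: members go to different blocks, giving {E,F,H,P,Q,T,U} and {L}.
Split {E,F,H,P,Q,T,U} by δ(·,0) → {E,F,H,Q,T,U} and {P}.
Refine {E,F,H,Q,T,U} on symbol 1: members go to different blocks, giving {E,F,T} and {H,Q,U}.
Refine {E,F,T} on symbol 0: members go to different blocks, giving {E,F} and {T}.
Stable partition: {E,F} | {O} | {M} | {L} | {P} | {H,Q,U} | {T} — 7 equivalence classes.
E and F lie in the same block of the stable partition, so they are equivalent — no string distinguishes them.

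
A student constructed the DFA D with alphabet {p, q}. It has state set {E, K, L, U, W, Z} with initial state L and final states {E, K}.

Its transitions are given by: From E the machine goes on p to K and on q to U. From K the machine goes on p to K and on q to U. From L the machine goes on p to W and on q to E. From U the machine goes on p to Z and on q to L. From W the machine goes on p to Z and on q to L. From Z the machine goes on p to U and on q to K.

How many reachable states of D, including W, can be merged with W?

Every state is reachable, so we keep all 6.
P0 = {E,K} | {L,U,W,Z}.
Split {L,U,W,Z} by δ(·,q) → {L,Z} and {U,W}.
No further refinement is possible. Final partition (3 blocks): {E,K} | {L,Z} | {U,W}.
The equivalence class containing W is {U,W}, of size 2.

2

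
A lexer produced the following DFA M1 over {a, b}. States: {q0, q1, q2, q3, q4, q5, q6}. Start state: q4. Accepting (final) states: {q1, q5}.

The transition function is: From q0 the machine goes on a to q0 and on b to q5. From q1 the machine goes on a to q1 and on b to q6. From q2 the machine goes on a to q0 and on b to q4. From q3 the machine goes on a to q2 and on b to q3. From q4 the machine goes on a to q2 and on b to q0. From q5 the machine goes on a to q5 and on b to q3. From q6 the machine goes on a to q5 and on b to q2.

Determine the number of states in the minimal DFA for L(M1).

Reachable states from the start: {q0,q2,q3,q4,q5}. Unreachable: {q1,q6} — drop them.
Start with accepting vs non-accepting: {q5} | {q0,q2,q3,q4}.
Refine {q0,q2,q3,q4} on symbol b: members go to different blocks, giving {q2,q3,q4} and {q0}.
Refine {q2,q3,q4} on symbol a: members go to different blocks, giving {q3,q4} and {q2}.
Split {q3,q4} by δ(·,b) → {q3} and {q4}.
The partition is now stable with 5 blocks: {q5} | {q3} | {q0} | {q2} | {q4}.

5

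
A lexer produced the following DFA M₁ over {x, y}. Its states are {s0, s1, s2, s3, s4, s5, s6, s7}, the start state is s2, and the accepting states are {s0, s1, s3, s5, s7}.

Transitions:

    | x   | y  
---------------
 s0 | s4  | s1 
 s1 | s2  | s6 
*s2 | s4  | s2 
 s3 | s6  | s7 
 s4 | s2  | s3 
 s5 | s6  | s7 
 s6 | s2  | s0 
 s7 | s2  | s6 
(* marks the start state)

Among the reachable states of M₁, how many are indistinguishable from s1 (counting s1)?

Reachable states from the start: {s0,s1,s2,s3,s4,s6,s7}. Unreachable: {s5} — drop them.
Start with accepting vs non-accepting: {s0,s1,s3,s7} | {s2,s4,s6}.
Split {s0,s1,s3,s7} by δ(·,y) → {s0,s3} and {s1,s7}.
Refine {s2,s4,s6} on symbol y: members go to different blocks, giving {s4,s6} and {s2}.
The partition is now stable with 4 blocks: {s0,s3} | {s4,s6} | {s1,s7} | {s2}.
The equivalence class containing s1 is {s1,s7}, of size 2.

2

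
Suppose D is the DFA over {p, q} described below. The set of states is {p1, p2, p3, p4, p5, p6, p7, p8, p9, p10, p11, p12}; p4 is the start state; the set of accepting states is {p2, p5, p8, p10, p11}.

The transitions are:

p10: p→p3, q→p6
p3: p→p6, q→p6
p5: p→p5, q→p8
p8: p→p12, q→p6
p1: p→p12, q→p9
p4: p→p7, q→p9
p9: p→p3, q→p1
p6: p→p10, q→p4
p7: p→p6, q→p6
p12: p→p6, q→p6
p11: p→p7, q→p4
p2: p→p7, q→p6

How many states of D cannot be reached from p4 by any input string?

4

No path from p4 leads to p2, p5, p8, p11; the other 8 states are all reachable.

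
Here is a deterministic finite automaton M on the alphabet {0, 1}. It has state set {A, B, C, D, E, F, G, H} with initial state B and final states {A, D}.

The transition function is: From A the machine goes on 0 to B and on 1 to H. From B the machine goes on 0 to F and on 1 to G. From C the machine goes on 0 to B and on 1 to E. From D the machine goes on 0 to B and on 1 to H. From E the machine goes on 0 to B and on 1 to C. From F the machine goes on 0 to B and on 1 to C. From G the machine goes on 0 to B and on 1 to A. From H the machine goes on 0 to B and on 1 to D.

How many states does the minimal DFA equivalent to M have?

Initial partition by acceptance: {A,D} | {B,C,E,F,G,H}.
Split {B,C,E,F,G,H} by δ(·,1) → {B,C,E,F} and {G,H}.
Split {B,C,E,F} by δ(·,1) → {C,E,F} and {B}.
The partition is now stable with 4 blocks: {A,D} | {C,E,F} | {G,H} | {B}.

4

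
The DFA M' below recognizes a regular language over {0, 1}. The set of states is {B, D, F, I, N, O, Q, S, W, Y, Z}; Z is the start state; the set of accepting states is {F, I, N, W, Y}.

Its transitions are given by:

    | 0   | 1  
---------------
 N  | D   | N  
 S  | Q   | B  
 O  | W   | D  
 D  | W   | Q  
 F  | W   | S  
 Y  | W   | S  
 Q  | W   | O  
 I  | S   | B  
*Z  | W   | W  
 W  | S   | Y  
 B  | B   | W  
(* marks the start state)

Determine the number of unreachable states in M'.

Starting at Z and following transitions, the reachable set is {B, D, O, Q, S, W, Y, Z}. That leaves F, I, N unreachable — 3 in total.

3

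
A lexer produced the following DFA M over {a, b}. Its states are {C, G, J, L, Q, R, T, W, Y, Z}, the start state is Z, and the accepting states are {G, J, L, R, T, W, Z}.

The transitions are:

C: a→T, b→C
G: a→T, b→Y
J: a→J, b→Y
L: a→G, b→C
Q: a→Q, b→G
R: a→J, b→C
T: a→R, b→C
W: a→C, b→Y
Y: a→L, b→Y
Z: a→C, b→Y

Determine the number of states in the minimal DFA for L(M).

3

States {Q,W} cannot be reached from the start state, so discard them.
P0 = {G,J,L,R,T,Z} | {C,Y}.
Refine {G,J,L,R,T,Z} on symbol a: members go to different blocks, giving {G,J,L,R,T} and {Z}.
Stable partition: {G,J,L,R,T} | {C,Y} | {Z} — 3 equivalence classes.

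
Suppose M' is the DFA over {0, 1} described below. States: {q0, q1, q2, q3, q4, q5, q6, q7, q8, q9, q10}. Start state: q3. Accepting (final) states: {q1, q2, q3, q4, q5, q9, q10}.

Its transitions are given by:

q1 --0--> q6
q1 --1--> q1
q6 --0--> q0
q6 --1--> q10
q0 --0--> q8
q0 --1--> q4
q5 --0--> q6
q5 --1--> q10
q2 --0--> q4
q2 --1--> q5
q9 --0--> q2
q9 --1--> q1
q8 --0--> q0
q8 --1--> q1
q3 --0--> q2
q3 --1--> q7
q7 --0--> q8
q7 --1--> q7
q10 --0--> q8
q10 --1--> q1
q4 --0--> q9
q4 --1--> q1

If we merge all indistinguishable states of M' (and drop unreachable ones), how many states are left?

6

Every state is reachable, so we keep all 11.
Start with accepting vs non-accepting: {q1,q2,q3,q4,q5,q9,q10} | {q0,q6,q7,q8}.
Split {q1,q2,q3,q4,q5,q9,q10} by δ(·,0) → {q2,q3,q4,q9} and {q1,q5,q10}.
Split {q2,q3,q4,q9} by δ(·,1) → {q2,q4,q9} and {q3}.
Split {q0,q6,q7,q8} by δ(·,1) → {q6,q8} and {q0} and {q7}.
The partition is now stable with 6 blocks: {q2,q4,q9} | {q6,q8} | {q1,q5,q10} | {q3} | {q0} | {q7}.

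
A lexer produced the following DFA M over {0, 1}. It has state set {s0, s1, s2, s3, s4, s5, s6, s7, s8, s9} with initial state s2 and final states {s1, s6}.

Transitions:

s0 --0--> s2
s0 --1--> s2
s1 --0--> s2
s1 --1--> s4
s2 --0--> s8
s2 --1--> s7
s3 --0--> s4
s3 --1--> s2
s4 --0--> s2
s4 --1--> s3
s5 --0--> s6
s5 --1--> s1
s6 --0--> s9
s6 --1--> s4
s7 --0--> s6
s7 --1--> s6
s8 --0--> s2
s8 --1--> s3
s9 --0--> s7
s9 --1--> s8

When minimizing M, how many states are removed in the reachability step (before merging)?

BFS from s2 reaches {s2, s3, s4, s6, s7, s8, s9}; the 3 state(s) s0, s1, s5 are never visited.

3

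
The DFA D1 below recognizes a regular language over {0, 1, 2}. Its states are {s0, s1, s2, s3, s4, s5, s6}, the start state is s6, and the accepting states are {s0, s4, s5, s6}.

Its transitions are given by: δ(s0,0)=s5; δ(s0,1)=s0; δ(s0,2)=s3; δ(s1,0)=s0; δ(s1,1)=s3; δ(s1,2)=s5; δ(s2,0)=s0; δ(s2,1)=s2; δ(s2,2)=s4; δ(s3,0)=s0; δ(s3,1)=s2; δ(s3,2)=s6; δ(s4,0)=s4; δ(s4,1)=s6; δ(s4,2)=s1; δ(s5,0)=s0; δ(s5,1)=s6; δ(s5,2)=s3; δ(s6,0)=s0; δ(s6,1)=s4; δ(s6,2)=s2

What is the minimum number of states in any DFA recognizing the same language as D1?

Every state is reachable, so we keep all 7.
Start with accepting vs non-accepting: {s0,s4,s5,s6} | {s1,s2,s3}.
No further refinement is possible. Final partition (2 blocks): {s0,s4,s5,s6} | {s1,s2,s3}.

2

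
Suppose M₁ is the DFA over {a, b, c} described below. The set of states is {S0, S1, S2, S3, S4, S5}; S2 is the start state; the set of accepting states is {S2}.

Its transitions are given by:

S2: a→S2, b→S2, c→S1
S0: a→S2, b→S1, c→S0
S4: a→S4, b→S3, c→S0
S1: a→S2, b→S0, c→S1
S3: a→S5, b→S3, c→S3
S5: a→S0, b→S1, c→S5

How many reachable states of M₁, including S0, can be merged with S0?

2

States {S3,S4,S5} cannot be reached from the start state, so discard them.
Initial partition by acceptance: {S2} | {S0,S1}.
The partition is now stable with 2 blocks: {S2} | {S0,S1}.
The equivalence class containing S0 is {S0,S1}, of size 2.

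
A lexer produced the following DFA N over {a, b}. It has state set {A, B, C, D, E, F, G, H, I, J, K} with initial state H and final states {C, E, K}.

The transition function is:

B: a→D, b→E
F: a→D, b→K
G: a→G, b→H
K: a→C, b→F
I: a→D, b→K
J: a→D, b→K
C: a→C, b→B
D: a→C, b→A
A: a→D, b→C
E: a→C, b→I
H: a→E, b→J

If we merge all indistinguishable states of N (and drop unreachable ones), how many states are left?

3

Reachable states from the start: {A,B,C,D,E,F,H,I,J,K}. Unreachable: {G} — drop them.
Start with accepting vs non-accepting: {C,E,K} | {A,B,D,F,H,I,J}.
Refine {A,B,D,F,H,I,J} on symbol a: members go to different blocks, giving {A,B,F,I,J} and {D,H}.
No further refinement is possible. Final partition (3 blocks): {C,E,K} | {A,B,F,I,J} | {D,H}.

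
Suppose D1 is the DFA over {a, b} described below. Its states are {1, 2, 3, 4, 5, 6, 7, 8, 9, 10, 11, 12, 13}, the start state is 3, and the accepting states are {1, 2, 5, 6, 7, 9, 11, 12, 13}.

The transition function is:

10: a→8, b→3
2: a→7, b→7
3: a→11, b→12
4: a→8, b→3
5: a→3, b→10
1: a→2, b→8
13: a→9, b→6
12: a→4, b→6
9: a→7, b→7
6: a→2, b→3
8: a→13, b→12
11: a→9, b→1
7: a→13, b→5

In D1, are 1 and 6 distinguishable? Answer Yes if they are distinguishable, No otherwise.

Every state is reachable, so we keep all 13.
Initial partition by acceptance: {1,2,5,6,7,9,11,12,13} | {3,4,8,10}.
Split {1,2,5,6,7,9,11,12,13} by δ(·,a) → {1,2,6,7,9,11,13} and {5,12}.
On input b, block {1,2,6,7,9,11,13} splits into {2,9,11,13} and {1,6} and {7}.
On input a, block {2,9,11,13} splits into {2,9} and {11,13}.
On input a, block {3,4,8,10} splits into {3,8} and {4,10}.
Split {5,12} by δ(·,a) → {5} and {12}.
The partition is now stable with 8 blocks: {2,9} | {3,8} | {5} | {1,6} | {7} | {11,13} | {4,10} | {12}.
1 and 6 lie in the same block of the stable partition, so they are equivalent — no string distinguishes them.

No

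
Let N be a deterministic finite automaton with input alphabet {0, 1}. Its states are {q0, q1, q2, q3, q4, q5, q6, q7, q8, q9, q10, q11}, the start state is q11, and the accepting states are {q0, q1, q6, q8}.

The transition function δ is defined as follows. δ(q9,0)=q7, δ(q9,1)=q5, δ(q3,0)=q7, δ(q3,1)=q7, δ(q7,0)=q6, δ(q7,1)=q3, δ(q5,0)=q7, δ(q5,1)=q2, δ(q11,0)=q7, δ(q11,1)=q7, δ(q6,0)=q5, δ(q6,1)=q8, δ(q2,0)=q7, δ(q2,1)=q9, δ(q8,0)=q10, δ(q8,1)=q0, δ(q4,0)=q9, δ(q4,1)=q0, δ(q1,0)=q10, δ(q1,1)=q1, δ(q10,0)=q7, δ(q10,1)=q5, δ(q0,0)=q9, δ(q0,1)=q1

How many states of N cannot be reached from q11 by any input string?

No path from q11 leads to q4; the other 11 states are all reachable.

1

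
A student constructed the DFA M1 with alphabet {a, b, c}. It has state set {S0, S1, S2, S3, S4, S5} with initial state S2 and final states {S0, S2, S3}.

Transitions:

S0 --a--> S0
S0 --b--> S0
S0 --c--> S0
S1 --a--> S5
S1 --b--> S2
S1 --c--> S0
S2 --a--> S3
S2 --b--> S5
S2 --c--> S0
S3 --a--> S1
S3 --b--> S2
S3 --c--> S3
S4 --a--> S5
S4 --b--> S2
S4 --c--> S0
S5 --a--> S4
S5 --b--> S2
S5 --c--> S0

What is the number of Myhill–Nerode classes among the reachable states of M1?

All states are reachable from the start state.
Start with accepting vs non-accepting: {S0,S2,S3} | {S1,S4,S5}.
On input a, block {S0,S2,S3} splits into {S0,S2} and {S3}.
On input a, block {S0,S2} splits into {S0} and {S2}.
No further refinement is possible. Final partition (4 blocks): {S0} | {S1,S4,S5} | {S3} | {S2}.

4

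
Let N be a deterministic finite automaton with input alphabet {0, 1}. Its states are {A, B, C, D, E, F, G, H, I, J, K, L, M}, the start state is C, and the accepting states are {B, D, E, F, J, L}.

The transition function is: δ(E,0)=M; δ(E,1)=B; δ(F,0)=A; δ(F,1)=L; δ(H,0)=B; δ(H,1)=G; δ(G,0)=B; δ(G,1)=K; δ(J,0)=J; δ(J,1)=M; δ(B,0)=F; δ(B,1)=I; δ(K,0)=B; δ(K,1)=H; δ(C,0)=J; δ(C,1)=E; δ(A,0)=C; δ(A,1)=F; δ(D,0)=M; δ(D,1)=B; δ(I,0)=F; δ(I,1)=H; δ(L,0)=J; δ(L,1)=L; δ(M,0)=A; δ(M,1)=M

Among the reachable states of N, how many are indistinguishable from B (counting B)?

First remove the unreachable states {D}; 12 states remain.
Start with accepting vs non-accepting: {B,E,F,J,L} | {A,C,G,H,I,K,M}.
Refine {B,E,F,J,L} on symbol 0: members go to different blocks, giving {B,J,L} and {E,F}.
Refine {B,J,L} on symbol 0: members go to different blocks, giving {J,L} and {B}.
Refine {J,L} on symbol 1: members go to different blocks, giving {J} and {L}.
Split {A,C,G,H,I,K,M} by δ(·,0) → {G,H,K} and {A,M} and {C} and {I}.
On input 1, block {E,F} splits into {E} and {F}.
Refine {A,M} on symbol 0: members go to different blocks, giving {A} and {M}.
No further refinement is possible. Final partition (10 blocks): {J} | {G,H,K} | {E} | {B} | {L} | {A} | {C} | {I} | {F} | {M}.
State B belongs to the block {B}, which has 1 states.

1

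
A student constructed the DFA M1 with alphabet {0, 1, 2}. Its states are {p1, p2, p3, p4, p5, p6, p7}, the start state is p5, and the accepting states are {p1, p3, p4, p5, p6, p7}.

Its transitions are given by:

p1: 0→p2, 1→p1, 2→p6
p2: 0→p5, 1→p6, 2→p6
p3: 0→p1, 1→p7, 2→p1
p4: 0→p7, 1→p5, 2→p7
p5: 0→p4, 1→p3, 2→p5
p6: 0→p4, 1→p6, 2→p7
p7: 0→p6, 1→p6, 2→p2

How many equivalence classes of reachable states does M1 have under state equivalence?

7

Start with accepting vs non-accepting: {p1,p3,p4,p5,p6,p7} | {p2}.
Refine {p1,p3,p4,p5,p6,p7} on symbol 0: members go to different blocks, giving {p3,p4,p5,p6,p7} and {p1}.
Refine {p3,p4,p5,p6,p7} on symbol 0: members go to different blocks, giving {p4,p5,p6,p7} and {p3}.
Split {p4,p5,p6,p7} by δ(·,1) → {p4,p6,p7} and {p5}.
Refine {p4,p6,p7} on symbol 1: members go to different blocks, giving {p6,p7} and {p4}.
Split {p6,p7} by δ(·,0) → {p6} and {p7}.
The partition is now stable with 7 blocks: {p6} | {p2} | {p1} | {p3} | {p5} | {p4} | {p7}.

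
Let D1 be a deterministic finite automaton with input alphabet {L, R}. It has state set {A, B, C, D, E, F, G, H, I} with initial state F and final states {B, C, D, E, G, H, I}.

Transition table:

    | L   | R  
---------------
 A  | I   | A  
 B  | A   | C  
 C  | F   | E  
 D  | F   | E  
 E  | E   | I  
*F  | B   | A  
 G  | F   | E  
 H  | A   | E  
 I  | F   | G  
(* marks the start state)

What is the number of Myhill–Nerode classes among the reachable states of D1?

Reachable states from the start: {A,B,C,E,F,G,I}. Unreachable: {D,H} — drop them.
Initial partition by acceptance: {B,C,E,G,I} | {A,F}.
Split {B,C,E,G,I} by δ(·,L) → {B,C,G,I} and {E}.
On input R, block {B,C,G,I} splits into {B,I} and {C,G}.
No further refinement is possible. Final partition (4 blocks): {B,I} | {A,F} | {E} | {C,G}.

4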